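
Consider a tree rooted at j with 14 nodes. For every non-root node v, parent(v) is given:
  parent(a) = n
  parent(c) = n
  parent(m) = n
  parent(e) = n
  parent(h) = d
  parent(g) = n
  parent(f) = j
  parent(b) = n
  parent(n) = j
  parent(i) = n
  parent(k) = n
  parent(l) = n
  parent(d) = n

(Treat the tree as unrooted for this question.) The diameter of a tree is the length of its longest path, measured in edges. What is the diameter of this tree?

A longest path is f-j-n-d-h, with 4 edges.

4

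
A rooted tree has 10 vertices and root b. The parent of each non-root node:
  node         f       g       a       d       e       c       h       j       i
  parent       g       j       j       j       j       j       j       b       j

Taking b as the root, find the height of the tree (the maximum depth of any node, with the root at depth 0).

f sits deepest: b → j → g → f — 3 edges from the root.

3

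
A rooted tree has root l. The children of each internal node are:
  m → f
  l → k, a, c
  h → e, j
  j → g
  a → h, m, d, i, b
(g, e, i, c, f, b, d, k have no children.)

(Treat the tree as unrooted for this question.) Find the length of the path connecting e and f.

Walking from e: e – h – a – m – f. Length 4.

4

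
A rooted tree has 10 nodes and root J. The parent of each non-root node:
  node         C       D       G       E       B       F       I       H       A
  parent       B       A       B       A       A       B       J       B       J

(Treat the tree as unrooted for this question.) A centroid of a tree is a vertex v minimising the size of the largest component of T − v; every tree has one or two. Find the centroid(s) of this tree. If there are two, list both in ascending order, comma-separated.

A, B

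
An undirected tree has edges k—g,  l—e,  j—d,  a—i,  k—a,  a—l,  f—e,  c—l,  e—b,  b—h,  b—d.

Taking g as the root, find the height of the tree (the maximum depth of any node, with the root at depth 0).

A deepest node is j, reached by g – k – a – l – e – b – d – j.
That path has 7 edges, so the height is 7.

7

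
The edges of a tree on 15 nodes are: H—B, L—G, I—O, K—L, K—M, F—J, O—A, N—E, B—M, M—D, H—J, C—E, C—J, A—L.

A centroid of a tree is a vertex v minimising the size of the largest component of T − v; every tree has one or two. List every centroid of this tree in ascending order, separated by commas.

M

Removing M splits the tree into components of sizes 7, 6, 1; the largest is 7 ≤ ⌊15/2⌋ = 7.
No neighbour of M does as well, so M is the unique centroid.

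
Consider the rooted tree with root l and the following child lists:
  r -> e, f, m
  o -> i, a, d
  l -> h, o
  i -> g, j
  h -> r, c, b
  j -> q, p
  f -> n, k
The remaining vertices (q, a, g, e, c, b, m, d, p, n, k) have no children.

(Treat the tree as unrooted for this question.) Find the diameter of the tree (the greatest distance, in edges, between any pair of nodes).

8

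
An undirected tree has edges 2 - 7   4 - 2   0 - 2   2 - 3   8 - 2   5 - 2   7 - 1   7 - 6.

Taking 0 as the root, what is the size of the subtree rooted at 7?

7's subtree: {7, 1, 6}, size 3.

3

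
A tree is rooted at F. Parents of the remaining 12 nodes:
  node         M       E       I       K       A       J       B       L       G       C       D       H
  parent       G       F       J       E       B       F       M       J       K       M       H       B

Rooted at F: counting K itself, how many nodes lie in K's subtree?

K's subtree: {K, G, M, C, B, A, H, D}, size 8.

8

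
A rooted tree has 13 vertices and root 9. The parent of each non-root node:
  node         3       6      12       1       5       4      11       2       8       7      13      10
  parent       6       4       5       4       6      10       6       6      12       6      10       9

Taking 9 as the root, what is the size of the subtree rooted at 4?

10

4's subtree: {4, 6, 1, 7, 3, 5, 11, 2, 12, 8}, size 10.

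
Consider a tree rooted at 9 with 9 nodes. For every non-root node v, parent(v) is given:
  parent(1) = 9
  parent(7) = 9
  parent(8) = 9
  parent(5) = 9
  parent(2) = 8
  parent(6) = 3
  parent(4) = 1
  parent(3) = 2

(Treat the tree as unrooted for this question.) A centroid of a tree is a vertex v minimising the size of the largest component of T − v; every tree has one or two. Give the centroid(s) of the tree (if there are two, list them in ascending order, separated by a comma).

9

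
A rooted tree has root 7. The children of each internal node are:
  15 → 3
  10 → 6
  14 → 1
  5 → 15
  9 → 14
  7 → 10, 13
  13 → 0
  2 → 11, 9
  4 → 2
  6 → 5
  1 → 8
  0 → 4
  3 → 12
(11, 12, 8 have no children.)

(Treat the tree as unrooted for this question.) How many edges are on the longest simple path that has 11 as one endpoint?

11

The node farthest from 11 is 12, via 11-2-4-0-13-7-10-6-5-15-3-12 — 11 edges.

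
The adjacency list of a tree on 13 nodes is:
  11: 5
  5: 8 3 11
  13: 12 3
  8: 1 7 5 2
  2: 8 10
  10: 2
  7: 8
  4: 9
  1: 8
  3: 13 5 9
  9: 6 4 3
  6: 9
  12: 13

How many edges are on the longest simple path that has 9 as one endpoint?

5

A farthest node from 9 is 10.
The path 9-3-5-8-2-10 has 5 edges.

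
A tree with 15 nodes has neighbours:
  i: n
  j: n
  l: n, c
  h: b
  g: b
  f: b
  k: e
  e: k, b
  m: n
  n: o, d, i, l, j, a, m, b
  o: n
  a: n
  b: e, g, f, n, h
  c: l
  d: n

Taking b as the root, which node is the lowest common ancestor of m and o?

m's ancestor chain is m, n, b and o's is o, n, b; they first meet at n.

n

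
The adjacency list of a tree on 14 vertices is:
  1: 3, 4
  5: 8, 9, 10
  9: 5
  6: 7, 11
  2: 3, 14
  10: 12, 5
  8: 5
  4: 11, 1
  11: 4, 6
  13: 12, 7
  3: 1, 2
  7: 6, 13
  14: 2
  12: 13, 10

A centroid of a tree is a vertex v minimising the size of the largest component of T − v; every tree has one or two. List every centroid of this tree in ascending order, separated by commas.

Delete 6: the remaining components have sizes 7, 6. Max 7 ≤ 7, so 6 is a centroid.
7 is adjacent to 6 and is also a centroid (the largest component after removing it is likewise 7).

6, 7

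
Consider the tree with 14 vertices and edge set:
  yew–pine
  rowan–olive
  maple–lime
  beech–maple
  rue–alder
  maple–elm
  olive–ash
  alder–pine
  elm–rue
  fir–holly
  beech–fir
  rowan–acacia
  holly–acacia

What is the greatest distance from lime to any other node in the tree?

8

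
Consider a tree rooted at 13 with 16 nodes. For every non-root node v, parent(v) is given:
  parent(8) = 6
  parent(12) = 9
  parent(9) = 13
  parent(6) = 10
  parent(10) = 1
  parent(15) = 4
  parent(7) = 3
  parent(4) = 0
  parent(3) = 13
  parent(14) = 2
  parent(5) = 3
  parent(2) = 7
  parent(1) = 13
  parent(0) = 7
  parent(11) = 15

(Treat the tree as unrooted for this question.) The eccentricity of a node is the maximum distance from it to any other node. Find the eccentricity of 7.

6

The node farthest from 7 is 8, via 7-3-13-1-10-6-8 — 6 edges.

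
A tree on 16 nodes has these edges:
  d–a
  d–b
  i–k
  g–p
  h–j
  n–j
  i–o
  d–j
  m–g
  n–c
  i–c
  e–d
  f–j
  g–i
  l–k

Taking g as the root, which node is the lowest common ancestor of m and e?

g

Path m→root: m g; path e→root: e d j n c i g.
First common node: g.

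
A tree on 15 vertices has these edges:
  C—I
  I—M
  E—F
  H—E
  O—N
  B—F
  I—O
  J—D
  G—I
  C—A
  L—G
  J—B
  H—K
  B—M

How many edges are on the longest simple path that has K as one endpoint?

8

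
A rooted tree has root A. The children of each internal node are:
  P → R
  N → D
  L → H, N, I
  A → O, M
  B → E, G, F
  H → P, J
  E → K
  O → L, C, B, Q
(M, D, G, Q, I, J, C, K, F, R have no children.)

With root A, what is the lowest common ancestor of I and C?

O

Path I→root: I L O A; path C→root: C O A.
First common node: O.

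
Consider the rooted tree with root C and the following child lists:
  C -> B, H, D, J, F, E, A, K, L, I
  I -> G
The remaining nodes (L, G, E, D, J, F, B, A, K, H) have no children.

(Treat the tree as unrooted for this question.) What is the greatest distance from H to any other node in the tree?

3

The node farthest from H is G, via H-C-I-G — 3 edges.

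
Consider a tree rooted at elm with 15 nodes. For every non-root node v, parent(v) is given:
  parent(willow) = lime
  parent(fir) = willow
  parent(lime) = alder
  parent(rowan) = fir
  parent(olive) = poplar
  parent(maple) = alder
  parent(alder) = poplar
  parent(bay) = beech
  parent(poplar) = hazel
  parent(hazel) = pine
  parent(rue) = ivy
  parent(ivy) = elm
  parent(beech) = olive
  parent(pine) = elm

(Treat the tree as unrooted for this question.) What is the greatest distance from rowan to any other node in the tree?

10

A farthest node from rowan is rue.
The path rowan-fir-willow-lime-alder-poplar-hazel-pine-elm-ivy-rue has 10 edges.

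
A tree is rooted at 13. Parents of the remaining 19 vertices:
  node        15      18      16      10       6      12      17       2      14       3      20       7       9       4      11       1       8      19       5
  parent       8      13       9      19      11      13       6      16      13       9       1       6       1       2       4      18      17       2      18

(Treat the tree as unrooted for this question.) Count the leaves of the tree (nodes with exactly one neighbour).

8

The leaves are 3, 5, 7, 10, 12, 14, 15, 20.
That is 8 leaves.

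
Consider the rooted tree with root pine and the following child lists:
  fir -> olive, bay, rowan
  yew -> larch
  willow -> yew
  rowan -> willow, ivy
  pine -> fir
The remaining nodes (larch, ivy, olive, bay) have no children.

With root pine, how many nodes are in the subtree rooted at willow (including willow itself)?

3

Descendants of willow (including itself): willow, yew, larch. That's 3.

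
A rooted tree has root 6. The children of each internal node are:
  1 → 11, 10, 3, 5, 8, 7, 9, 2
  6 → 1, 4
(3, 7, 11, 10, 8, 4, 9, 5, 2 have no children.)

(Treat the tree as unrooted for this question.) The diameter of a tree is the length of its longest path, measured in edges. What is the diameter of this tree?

BFS from 4 reaches 3 last, at distance 3; BFS from 3 confirms no node is farther.
Path: 4–6–1–3.

3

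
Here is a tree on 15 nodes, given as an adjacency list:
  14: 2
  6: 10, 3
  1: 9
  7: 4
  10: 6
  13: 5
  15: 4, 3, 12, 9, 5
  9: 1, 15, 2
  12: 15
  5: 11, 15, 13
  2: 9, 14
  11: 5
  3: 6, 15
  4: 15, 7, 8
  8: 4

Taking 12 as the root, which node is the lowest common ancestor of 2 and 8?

2's ancestor chain is 2, 9, 15, 12 and 8's is 8, 4, 15, 12; they first meet at 15.

15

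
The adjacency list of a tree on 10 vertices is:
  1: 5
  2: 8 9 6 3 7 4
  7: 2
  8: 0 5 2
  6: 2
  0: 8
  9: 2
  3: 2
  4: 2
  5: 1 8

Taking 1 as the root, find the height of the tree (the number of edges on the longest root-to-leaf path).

4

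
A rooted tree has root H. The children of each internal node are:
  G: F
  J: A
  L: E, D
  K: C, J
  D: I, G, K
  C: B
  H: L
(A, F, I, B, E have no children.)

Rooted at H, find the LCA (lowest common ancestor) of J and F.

D

J's ancestor chain is J, K, D, L, H and F's is F, G, D, L, H; they first meet at D.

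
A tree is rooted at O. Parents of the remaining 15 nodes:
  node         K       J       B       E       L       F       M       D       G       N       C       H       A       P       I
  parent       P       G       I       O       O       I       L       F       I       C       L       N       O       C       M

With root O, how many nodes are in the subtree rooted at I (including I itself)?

I's subtree: {I, F, G, B, D, J}, size 6.

6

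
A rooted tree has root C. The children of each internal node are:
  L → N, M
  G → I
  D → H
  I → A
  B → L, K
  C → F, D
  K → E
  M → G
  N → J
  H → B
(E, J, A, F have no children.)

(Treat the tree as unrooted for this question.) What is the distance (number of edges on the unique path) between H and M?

Walking from H: H – B – L – M. Length 3.

3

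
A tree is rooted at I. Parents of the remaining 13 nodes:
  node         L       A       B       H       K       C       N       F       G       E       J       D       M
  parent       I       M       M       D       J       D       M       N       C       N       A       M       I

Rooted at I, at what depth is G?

4

I → M → D → C → G — 4 edges.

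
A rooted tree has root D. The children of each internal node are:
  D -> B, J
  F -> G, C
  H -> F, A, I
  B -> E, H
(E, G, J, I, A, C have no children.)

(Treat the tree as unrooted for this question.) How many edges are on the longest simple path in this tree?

A longest path is J-D-B-H-F-G, with 5 edges.

5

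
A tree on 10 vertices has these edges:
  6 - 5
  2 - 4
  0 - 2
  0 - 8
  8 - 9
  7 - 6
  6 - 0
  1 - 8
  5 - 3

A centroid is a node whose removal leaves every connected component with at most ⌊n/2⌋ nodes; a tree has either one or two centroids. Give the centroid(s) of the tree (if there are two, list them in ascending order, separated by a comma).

Delete 0: the remaining components have sizes 4, 3, 2. Max 4 ≤ 5, so 0 is a centroid.
No neighbour of 0 does as well, so 0 is the unique centroid.

0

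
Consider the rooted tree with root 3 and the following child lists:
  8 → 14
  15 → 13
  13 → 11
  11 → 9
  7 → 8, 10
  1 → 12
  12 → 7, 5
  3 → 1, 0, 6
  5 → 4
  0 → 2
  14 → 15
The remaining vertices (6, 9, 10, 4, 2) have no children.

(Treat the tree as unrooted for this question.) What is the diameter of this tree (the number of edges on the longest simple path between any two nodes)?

BFS from 2 reaches 9 last, at distance 11; BFS from 9 confirms no node is farther.
Path: 2-0-3-1-12-7-8-14-15-13-11-9.

11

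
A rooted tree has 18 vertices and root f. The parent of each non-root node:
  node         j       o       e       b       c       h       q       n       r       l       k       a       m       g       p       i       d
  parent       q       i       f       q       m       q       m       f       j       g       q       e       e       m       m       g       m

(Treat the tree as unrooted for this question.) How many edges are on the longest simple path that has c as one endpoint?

4

The node farthest from c is n (r, o also at distance 4), via c–m–e–f–n — 4 edges.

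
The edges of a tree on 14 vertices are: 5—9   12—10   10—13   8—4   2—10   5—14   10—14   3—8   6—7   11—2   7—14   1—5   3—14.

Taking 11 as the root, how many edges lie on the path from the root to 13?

3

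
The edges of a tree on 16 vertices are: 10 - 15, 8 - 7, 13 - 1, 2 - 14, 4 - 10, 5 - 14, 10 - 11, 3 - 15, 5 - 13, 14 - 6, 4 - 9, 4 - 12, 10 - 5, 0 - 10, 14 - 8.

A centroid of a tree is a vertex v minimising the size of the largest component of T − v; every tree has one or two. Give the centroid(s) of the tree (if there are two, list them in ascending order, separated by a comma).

5, 10

If 5 is removed the pieces have sizes 8, 5, 2, all ≤ ⌊16/2⌋ = 8.
Its neighbour 10 also leaves a largest component of size 8, so both are centroids.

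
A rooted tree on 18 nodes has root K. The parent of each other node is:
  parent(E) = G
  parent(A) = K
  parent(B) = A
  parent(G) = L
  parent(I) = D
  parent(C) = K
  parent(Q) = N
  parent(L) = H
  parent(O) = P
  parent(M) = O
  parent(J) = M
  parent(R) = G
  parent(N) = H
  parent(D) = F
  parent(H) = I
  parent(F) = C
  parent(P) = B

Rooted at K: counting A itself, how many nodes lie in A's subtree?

The subtree rooted at A contains: A, B, P, O, M, J — 6 nodes.

6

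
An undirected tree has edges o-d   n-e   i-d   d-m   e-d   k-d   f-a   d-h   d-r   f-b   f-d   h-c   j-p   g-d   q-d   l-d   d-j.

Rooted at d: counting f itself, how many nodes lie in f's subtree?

3

The subtree rooted at f contains: f, a, b — 3 nodes.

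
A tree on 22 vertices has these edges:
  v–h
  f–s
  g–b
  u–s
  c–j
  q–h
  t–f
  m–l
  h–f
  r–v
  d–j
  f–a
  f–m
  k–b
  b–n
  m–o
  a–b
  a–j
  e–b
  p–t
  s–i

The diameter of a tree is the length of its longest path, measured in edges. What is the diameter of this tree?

6

BFS from r reaches n last, at distance 6; BFS from n confirms no node is farther.
Path: r–v–h–f–a–b–n.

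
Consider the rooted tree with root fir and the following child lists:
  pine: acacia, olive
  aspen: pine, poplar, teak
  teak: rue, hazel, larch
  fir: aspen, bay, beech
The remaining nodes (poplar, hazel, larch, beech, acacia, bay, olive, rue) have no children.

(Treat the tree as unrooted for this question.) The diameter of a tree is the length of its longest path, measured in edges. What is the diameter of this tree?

A longest path is larch - teak - aspen - fir - bay, with 4 edges.

4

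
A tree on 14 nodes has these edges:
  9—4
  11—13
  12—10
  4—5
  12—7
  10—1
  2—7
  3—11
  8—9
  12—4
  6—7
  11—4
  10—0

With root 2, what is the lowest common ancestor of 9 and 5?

9's ancestor chain is 9, 4, 12, 7, 2 and 5's is 5, 4, 12, 7, 2; they first meet at 4.

4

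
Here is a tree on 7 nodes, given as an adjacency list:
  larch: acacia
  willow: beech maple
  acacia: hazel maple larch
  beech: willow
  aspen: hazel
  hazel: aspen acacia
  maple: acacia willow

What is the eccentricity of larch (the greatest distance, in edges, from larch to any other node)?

4

Distances from larch peak at 4, attained at beech.
larch-acacia-maple-willow-beech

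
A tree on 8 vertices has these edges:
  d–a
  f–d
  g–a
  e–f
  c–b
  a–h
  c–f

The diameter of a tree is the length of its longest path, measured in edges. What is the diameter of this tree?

BFS from b reaches g last, at distance 5; BFS from g confirms no node is farther.
Path: b - c - f - d - a - g.

5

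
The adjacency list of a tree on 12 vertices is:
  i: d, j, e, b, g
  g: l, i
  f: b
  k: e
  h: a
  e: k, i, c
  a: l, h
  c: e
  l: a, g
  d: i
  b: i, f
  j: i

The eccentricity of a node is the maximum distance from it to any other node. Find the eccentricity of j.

5

Distances from j peak at 5, attained at h.
j-i-g-l-a-h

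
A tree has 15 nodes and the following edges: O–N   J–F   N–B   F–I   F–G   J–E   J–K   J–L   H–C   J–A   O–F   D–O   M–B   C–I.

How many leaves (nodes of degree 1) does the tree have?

Exactly 8 nodes have a single neighbour: A, D, E, G, H, K, L, M.

8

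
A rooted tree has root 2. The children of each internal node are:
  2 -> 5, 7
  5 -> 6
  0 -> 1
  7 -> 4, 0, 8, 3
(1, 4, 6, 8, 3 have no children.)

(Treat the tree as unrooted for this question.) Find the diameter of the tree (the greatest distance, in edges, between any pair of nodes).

Starting from 6, a farthest node is 1 at distance 5.
One longest path: 6 – 5 – 2 – 7 – 0 – 1.
So the diameter is 5.

5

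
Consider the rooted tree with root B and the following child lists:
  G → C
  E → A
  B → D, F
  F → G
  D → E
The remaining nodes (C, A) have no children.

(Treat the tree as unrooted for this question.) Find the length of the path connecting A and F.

4

The path is A – E – D – B – F, which has 4 edges.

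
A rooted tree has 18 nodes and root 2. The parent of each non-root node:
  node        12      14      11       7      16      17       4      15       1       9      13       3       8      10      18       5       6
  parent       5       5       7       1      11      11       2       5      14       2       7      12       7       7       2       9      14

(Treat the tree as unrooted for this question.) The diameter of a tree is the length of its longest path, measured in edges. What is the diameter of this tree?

Starting from 16, a farthest node is 18 at distance 8.
One longest path: 16 – 11 – 7 – 1 – 14 – 5 – 9 – 2 – 18.
So the diameter is 8.

8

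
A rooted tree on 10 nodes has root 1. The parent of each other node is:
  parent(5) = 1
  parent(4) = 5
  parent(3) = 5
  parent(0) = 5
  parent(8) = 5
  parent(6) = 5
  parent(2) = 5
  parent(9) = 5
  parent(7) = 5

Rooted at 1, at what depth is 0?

1 – 5 – 0 — 2 edges.

2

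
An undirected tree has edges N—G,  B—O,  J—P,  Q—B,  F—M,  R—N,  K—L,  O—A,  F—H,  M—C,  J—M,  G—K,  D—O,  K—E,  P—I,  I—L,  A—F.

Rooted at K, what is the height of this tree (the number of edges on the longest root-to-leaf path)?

10

Q sits deepest: K → L → I → P → J → M → F → A → O → B → Q — 10 edges from the root.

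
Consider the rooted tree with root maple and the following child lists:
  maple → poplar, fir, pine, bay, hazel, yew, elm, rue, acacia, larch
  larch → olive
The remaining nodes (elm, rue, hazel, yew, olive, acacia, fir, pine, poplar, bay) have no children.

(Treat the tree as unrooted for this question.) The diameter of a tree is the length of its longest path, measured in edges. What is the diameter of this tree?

3

Starting from olive, a farthest node is acacia at distance 3.
One longest path: olive – larch – maple – acacia.
So the diameter is 3.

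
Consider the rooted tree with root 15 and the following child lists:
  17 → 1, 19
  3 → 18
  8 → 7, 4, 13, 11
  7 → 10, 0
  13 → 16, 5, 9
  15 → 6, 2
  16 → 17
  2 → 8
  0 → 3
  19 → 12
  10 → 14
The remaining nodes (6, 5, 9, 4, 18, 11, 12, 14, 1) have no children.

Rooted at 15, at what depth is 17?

5

Climbing from 17 to the root: 17–16–13–8–2–15. That's 5 steps.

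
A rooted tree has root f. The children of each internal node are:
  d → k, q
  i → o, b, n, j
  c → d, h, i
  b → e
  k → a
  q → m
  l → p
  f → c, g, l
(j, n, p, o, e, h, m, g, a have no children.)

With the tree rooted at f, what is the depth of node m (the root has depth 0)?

f–c–d–q–m — 4 edges.

4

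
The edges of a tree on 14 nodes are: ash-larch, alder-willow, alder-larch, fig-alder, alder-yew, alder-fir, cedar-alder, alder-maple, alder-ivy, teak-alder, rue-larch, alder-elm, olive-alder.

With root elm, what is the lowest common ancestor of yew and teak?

Path yew→root: yew alder elm; path teak→root: teak alder elm.
First common node: alder.

alder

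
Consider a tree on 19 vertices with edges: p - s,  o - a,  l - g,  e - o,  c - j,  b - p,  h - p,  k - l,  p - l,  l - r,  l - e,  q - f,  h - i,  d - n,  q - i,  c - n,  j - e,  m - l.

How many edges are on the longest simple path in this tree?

10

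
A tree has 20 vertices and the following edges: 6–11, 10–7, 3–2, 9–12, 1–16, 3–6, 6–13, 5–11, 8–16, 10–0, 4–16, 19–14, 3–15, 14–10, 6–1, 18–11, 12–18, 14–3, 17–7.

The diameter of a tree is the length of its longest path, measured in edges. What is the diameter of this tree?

Starting from 17, a farthest node is 9 at distance 9.
One longest path: 17 – 7 – 10 – 14 – 3 – 6 – 11 – 18 – 12 – 9.
So the diameter is 9.

9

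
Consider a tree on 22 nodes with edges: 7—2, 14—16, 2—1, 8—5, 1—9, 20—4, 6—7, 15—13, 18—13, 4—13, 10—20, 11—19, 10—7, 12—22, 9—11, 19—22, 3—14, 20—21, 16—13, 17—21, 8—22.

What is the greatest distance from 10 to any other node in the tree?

9

The node farthest from 10 is 5, via 10-7-2-1-9-11-19-22-8-5 — 9 edges.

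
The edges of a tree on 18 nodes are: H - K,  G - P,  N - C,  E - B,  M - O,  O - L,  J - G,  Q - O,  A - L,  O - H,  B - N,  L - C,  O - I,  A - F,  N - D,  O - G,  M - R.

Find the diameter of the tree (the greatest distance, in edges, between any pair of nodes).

BFS from E reaches P last, at distance 7; BFS from P confirms no node is farther.
Path: E – B – N – C – L – O – G – P.

7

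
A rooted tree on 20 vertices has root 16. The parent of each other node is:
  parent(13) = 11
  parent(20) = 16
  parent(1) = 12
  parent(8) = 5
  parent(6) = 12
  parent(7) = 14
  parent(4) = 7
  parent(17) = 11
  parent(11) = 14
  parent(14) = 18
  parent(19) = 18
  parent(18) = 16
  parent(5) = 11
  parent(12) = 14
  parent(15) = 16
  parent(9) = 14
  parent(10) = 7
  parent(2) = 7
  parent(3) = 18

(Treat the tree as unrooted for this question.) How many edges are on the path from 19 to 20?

19–18–16–20: 3 edges.

3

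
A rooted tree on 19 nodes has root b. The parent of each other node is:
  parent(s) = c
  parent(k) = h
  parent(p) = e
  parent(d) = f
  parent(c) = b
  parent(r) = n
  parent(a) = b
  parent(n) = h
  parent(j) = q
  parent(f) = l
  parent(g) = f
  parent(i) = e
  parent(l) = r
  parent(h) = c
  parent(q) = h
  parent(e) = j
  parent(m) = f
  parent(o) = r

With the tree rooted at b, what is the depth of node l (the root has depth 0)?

5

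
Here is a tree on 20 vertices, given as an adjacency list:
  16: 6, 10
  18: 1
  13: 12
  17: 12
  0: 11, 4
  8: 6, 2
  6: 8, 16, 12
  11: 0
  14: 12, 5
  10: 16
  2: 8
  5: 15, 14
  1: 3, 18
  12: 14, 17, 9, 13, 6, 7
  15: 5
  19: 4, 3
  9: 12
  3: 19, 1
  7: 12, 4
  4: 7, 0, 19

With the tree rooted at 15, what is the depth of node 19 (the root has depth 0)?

Climbing from 19 to the root: 19 → 4 → 7 → 12 → 14 → 5 → 15. That's 6 steps.

6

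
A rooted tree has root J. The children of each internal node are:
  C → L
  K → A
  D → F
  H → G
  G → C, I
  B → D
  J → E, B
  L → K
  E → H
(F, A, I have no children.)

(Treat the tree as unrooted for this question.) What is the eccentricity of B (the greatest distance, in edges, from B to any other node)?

A farthest node from B is A.
The path B–J–E–H–G–C–L–K–A has 8 edges.

8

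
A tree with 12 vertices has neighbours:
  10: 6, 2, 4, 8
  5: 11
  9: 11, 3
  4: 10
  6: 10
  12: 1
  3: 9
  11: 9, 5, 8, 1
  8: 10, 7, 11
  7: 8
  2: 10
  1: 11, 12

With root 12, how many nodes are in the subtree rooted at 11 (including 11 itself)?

10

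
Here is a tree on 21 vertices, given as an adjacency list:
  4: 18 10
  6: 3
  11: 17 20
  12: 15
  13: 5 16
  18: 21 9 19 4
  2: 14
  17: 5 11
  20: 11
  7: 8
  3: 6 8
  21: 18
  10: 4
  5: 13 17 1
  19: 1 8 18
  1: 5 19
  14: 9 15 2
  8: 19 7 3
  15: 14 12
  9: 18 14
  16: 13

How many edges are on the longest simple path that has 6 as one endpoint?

8

A farthest node from 6 is 20 (12 also at distance 8).
The path 6-3-8-19-1-5-17-11-20 has 8 edges.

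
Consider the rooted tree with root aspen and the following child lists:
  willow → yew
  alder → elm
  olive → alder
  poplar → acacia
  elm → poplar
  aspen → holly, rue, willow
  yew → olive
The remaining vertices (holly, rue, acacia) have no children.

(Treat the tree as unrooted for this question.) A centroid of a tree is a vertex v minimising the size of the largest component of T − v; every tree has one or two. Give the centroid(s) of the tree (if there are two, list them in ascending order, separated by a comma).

olive, yew

Delete yew: the remaining components have sizes 5, 4. Max 5 ≤ 5, so yew is a centroid.
Its neighbour olive also leaves a largest component of size 5, so both are centroids.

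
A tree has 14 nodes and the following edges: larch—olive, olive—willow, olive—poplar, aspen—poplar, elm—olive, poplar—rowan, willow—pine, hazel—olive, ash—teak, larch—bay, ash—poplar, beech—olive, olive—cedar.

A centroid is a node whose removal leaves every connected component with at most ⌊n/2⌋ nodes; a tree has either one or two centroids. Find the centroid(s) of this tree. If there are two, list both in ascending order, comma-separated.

If olive is removed the pieces have sizes 5, 2, 2, 1, 1, 1, 1, all ≤ ⌊14/2⌋ = 7.
No neighbour of olive does as well, so olive is the unique centroid.

olive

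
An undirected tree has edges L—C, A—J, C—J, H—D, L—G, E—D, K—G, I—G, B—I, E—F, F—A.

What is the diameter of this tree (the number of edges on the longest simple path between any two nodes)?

Starting from B, a farthest node is H at distance 10.
One longest path: B-I-G-L-C-J-A-F-E-D-H.
So the diameter is 10.

10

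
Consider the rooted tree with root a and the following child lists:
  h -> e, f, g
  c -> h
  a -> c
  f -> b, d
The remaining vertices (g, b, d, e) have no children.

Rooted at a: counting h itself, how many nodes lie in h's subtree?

6

Descendants of h (including itself): h, f, e, g, d, b. That's 6.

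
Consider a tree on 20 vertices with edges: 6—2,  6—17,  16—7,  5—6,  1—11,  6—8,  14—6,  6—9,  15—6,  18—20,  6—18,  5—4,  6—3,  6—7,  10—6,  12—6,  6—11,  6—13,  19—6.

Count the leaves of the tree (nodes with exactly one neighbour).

15

The leaves are 1, 2, 3, 4, 8, 9, 10, 12, 13, 14, 15, 16, 17, 19, 20.
That is 15 leaves.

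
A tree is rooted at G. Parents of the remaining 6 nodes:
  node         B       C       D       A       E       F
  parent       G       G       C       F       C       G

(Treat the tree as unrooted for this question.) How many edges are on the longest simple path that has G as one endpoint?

2

The node farthest from G is D (E, A also at distance 2), via G–C–D — 2 edges.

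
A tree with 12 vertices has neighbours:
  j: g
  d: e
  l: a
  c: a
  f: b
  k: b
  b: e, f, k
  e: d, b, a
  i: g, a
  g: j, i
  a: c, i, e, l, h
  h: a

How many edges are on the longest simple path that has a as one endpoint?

The node farthest from a is f (k, j also at distance 3), via a–e–b–f — 3 edges.

3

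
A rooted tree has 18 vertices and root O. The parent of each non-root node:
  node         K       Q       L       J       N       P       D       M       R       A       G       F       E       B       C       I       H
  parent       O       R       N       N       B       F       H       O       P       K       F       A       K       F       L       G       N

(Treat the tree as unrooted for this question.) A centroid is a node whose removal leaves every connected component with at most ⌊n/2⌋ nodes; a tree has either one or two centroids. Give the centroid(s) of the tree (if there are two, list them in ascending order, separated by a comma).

Delete F: the remaining components have sizes 7, 5, 3, 2. Max 7 ≤ 9, so F is a centroid.
Every other node leaves some component of size > 9, so the centroid is unique.

F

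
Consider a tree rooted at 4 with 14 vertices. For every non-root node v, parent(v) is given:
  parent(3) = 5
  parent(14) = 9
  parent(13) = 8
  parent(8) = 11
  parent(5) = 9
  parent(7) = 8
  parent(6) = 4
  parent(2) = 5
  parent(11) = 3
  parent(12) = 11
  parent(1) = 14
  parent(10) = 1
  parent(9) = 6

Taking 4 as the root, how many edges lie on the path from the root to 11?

5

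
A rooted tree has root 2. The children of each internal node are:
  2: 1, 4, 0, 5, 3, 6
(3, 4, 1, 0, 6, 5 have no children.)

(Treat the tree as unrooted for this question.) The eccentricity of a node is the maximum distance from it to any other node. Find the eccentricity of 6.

2

The node farthest from 6 is 0 (1, 5, 4, 3 also at distance 2), via 6–2–0 — 2 edges.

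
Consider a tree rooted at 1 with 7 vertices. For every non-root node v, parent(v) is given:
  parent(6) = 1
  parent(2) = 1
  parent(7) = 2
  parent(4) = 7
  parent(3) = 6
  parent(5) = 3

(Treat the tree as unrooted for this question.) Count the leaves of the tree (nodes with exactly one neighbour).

The leaves are 4, 5.
That is 2 leaves.

2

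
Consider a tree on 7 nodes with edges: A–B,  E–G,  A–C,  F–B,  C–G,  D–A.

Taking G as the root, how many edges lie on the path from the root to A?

Climbing from A to the root: A → C → G. That's 2 steps.

2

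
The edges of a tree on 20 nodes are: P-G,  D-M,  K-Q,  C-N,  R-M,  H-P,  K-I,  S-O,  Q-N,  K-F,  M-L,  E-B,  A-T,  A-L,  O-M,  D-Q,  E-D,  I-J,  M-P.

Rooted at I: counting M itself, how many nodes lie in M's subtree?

The subtree rooted at M contains: M, L, R, P, O, A, G, H, S, T — 10 nodes.

10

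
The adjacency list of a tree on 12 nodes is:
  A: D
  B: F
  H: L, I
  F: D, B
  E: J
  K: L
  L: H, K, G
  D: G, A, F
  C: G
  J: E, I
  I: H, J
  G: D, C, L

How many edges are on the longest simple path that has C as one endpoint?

6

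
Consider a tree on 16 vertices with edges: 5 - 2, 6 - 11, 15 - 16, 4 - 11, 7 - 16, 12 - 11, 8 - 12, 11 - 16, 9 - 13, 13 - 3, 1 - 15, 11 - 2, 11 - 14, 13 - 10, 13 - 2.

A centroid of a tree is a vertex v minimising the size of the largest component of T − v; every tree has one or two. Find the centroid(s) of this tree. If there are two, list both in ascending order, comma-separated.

Delete 11: the remaining components have sizes 6, 4, 2, 1, 1, 1. Max 6 ≤ 8, so 11 is a centroid.
Every other node leaves some component of size > 8, so the centroid is unique.

11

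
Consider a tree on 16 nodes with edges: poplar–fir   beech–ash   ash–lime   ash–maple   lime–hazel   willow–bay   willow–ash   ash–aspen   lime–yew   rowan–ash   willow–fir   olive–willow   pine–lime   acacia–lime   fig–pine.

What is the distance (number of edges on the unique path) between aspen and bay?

Walking from aspen: aspen - ash - willow - bay. Length 3.

3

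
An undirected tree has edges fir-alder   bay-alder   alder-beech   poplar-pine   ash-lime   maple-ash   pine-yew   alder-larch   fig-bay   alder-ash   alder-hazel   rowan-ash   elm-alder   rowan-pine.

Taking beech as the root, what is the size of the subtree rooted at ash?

The subtree rooted at ash contains: ash, rowan, maple, lime, pine, yew, poplar — 7 nodes.

7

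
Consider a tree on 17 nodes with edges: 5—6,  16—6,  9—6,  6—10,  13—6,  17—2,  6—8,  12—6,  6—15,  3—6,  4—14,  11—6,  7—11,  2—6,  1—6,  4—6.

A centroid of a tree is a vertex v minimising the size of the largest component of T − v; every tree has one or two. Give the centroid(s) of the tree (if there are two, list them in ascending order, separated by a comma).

Delete 6: the remaining components have sizes 2, 2, 2, 1, 1, 1, 1, 1, 1, 1, 1, 1, 1. Max 2 ≤ 8, so 6 is a centroid.
No neighbour of 6 does as well, so 6 is the unique centroid.

6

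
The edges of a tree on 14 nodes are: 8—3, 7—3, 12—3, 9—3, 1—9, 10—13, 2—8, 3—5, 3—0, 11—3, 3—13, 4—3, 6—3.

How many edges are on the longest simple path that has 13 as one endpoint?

A farthest node from 13 is 2 (1 also at distance 3).
The path 13 – 3 – 8 – 2 has 3 edges.

3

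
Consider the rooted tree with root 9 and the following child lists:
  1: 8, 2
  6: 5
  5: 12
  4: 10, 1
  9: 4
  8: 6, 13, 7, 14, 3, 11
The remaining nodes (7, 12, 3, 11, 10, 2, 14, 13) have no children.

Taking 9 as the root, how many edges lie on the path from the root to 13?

Climbing from 13 to the root: 13 → 8 → 1 → 4 → 9. That's 4 steps.

4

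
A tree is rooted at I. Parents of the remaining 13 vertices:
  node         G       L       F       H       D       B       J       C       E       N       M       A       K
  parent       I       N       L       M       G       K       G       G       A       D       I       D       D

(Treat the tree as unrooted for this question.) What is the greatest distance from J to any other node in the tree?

The node farthest from J is F, via J – G – D – N – L – F — 5 edges.

5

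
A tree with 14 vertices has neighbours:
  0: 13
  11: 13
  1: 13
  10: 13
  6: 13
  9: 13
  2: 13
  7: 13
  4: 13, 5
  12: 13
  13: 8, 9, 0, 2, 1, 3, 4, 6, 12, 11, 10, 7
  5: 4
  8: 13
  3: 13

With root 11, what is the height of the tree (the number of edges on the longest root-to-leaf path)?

3

A deepest node is 5, reached by 11 → 13 → 4 → 5.
That path has 3 edges, so the height is 3.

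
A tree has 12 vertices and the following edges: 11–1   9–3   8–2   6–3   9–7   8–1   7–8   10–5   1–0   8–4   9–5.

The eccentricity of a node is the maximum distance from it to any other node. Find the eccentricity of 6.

Distances from 6 peak at 6, attained at 11 (0 also at distance 6).
6–3–9–7–8–1–11

6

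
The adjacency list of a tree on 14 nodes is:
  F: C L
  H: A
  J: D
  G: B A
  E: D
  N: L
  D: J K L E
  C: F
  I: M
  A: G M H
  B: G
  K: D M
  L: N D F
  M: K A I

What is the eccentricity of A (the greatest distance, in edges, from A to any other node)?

6

A farthest node from A is C.
The path A-M-K-D-L-F-C has 6 edges.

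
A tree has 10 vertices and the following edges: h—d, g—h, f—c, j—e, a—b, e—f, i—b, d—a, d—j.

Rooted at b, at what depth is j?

3

Path from b to j: b–a–d–j, which has 3 edges.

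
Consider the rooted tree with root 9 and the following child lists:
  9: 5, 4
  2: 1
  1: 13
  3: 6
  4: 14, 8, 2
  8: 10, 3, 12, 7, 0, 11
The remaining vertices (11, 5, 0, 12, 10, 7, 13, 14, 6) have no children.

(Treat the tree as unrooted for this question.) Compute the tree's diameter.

6

A longest path is 13 - 1 - 2 - 4 - 8 - 3 - 6, with 6 edges.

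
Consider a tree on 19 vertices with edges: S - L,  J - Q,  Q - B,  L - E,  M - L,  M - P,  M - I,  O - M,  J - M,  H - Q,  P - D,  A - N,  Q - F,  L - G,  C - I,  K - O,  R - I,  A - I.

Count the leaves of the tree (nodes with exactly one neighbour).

11

Exactly 11 nodes have a single neighbour: B, C, D, E, F, G, H, K, N, R, S.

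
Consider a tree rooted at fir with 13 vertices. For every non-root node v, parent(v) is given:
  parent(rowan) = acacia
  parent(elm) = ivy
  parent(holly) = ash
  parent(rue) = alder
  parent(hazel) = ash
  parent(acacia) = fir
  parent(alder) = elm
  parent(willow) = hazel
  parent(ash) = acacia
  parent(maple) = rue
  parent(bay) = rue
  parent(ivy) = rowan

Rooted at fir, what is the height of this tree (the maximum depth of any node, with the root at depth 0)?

7

maple sits deepest: fir–acacia–rowan–ivy–elm–alder–rue–maple — 7 edges from the root.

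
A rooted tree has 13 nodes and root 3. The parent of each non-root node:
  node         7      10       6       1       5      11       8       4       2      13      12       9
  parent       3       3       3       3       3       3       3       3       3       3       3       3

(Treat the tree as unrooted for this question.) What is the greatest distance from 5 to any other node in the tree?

The node farthest from 5 is 6 (11, 9, 13, 1, 4, 10, 12, 8, 7, 2 also at distance 2), via 5 – 3 – 6 — 2 edges.

2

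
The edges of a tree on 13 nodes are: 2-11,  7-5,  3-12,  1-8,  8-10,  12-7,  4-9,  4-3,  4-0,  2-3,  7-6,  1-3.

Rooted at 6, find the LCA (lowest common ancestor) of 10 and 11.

3

Path 10→root: 10 8 1 3 12 7 6; path 11→root: 11 2 3 12 7 6.
First common node: 3.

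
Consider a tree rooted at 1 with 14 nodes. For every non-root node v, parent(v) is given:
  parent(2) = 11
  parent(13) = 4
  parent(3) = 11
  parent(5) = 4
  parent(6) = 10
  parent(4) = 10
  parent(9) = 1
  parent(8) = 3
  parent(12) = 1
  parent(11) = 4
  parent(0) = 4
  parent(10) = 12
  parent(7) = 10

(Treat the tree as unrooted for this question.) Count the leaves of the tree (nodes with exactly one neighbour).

Exactly 8 nodes have a single neighbour: 0, 2, 5, 6, 7, 8, 9, 13.

8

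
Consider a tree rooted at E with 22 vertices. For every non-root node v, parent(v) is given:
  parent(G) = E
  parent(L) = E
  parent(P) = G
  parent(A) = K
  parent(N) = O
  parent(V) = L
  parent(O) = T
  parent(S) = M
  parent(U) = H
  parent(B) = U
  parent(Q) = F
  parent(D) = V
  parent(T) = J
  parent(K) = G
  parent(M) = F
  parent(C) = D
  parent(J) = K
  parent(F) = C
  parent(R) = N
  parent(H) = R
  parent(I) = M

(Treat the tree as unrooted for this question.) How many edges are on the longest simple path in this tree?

A longest path is I – M – F – C – D – V – L – E – G – K – J – T – O – N – R – H – U – B, with 17 edges.

17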